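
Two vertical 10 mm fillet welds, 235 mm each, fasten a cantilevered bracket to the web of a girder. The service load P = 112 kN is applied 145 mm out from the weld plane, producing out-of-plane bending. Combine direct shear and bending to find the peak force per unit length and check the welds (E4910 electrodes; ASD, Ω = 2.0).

f_max ≈ 914 N/mm; adequate

E49XX → F_EXX = 490 MPa.
L_w = 2 × 235 = 470 mm; section modulus (unit throat) S = 2 × L²/6 = 18410 mm².
Direct shear f_v = P/L_w = 112×10³/470 = 238.3 N/mm.
Moment M = P × e = 112×10³ × 145 = 16240000 N·mm; bending f_b = M/S = 882.2 N/mm.
f_max = √(f_v² + f_b²) = √(238.3² + 882.2²) = 913.8 N/mm.
r_n/Ω = (1/2.0) × 0.6 × 490 × (0.707 × 10) = 1039 N/mm → adequate.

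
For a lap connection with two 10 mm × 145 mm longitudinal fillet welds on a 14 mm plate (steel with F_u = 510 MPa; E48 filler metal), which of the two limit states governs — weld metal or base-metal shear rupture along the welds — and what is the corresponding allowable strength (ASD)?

R_n/Ω ≈ 295 kN (weld metal governs)

E48XX → F_EXX = 480 MPa.
t_e = 0.707 × 10 = 7.07 mm; L = 290 mm.
Weld metal: R_n/Ω = (1/2.0) × 0.6 × 480 × 7.07 × 290 × 10⁻³ = 295.2 kN.
Base metal (shear rupture): R_n/Ω = (1/2.0) × 0.6 × 510 × 14 × 290 × 10⁻³ = 621.2 kN.
Governing: weld metal.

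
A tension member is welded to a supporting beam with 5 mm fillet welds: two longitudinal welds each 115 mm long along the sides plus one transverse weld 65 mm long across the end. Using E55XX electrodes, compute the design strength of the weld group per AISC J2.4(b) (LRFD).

E55XX → F_EXX = 550 MPa.
t_e = 0.707 × 5 = 3.535 mm.
R_nwl = 0.6 × 550 × 3.535 × 230 × 10⁻³ = 268.3 kN (longitudinal, 2 welds).
R_nwt = 0.6 × 550 × 3.535 × 65 × 10⁻³ = 75.83 kN (transverse, base value).
(i) R_nwl + R_nwt = 344.1 kN; (ii) 0.85 R_nwl + 1.5 R_nwt = 341.8 kN.
R_n = max = 344.1 kN [governs: (i)]; φR_n = 258.1 kN.

φR_n ≈ 258 kN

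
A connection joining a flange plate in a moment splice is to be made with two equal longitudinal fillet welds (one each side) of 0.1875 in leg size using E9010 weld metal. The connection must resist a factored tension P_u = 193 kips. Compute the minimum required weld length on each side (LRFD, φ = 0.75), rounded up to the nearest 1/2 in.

L = 18 in on each side

E90XX → F_EXX = 90 ksi.
Throat t_e = 0.707 × 0.1875 = 0.1326 in.
φr_n = 0.75 × 0.6 × 90 × 0.1326 = 5.369 kips/in.
L_req = P_u / φr_n = 193 / 5.369 = 35.95 in total.
Per side: 35.95 / 2 = 17.97 in.
Round up → use L = 18 in on each side.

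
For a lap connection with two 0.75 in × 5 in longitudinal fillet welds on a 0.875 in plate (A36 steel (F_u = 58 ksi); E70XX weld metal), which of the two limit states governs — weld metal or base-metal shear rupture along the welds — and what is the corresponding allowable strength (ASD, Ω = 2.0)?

R_n/Ω ≈ 111 kips (weld metal governs)

E70XX → F_EXX = 70 ksi.
t_e = 0.707 × 0.75 = 0.5302 in; L = 10 in.
Weld metal: R_n/Ω = (1/2.0) × 0.6 × 70 × 0.5302 × 10 = 111.4 kips.
Base metal (shear rupture): R_n/Ω = (1/2.0) × 0.6 × 58 × 0.875 × 10 = 152.2 kips.
Governing: weld metal.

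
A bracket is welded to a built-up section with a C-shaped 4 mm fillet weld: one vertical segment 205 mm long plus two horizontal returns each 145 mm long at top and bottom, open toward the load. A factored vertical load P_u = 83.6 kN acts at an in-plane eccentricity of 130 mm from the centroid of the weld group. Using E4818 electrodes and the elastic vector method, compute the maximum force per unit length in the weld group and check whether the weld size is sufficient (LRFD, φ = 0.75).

E48XX → F_EXX = 480 MPa.
Total weld length L_w = 495 mm. Treat welds as unit-width lines.
Centroid: x̄ = 2×145×72.5 / 495 = 42.47 mm from the vertical weld.
Polar moment about centroid: J = I_x + I_y = [205³/12 + 2×145×102.5²] + [205×42.47² + 2(145³/12 + 145×30.03²)] = 4904000 mm³.
Direct shear f_v = P/L_w = 83.6×10³ / 495 = 168.9 N/mm (vertical).
Torsion M = P·e = 83.6×10³ × 130 = 10868000 N·mm.
Critical point at (x, y) = (102.5, 102.5) from centroid. f_tx = M·y/J = 227.1 N/mm; f_ty = M·x/J = 227.2 N/mm.
Resultant f_max = √[f_tx² + (f_v + f_ty)²] = √[227.1² + (168.9 + 227.2)²] = 456.6 N/mm.
Capacity per unit length: φr_n = 0.75 × 0.6 × 480 × (0.707 × 4) = 610.8 N/mm.
456.6 ≤ 610.8 → adequate.

f_max ≈ 457 N/mm; adequate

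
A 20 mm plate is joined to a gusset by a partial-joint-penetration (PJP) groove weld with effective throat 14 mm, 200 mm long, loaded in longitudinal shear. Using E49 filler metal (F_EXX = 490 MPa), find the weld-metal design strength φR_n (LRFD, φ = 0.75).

φR_n ≈ 617 kN

Effective throat (given) t_e = 14 mm.
A_we = 14 × 200 = 2800 mm².
F_nw = 0.6 F_EXX = 294 MPa.
φR_n = 0.75 × 294 × 2800 × 10⁻³ = 617.4 kN.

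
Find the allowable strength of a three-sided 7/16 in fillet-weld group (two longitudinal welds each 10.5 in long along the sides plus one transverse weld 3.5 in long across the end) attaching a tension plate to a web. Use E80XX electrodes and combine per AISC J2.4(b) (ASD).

R_n/Ω ≈ 182 kip

E80XX → F_EXX = 80 ksi.
t_e = 0.707 × 0.4375 = 0.3093 in.
R_nwl = 0.6 × 80 × 0.3093 × 21 = 311.8 kip (longitudinal, 2 welds).
R_nwt = 0.6 × 80 × 0.3093 × 3.5 = 51.96 kip (transverse, base value).
(i) R_nwl + R_nwt = 363.8 kip; (ii) 0.85 R_nwl + 1.5 R_nwt = 343 kip.
R_n = max = 363.8 kip [governs: (i)]; R_n/Ω = 181.9 kip.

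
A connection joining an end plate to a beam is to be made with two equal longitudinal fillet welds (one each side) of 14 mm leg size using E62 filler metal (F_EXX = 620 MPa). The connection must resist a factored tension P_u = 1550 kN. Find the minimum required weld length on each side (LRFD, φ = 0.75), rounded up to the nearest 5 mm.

L = 285 mm on each side

Throat t_e = 0.707 × 14 = 9.898 mm.
φr_n = 0.75 × 0.6 × 620 × 9.898 × 10⁻³ = 2.762 kN/mm.
L_req = P_u / φr_n = 1550 / 2.762 = 561.3 mm total.
Per side: 561.3 / 2 = 280.6 mm.
Round up → use L = 285 mm on each side.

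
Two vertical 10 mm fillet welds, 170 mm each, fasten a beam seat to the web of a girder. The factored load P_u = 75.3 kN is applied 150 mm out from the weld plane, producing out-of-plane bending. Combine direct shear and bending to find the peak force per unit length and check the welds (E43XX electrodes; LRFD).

E43XX → F_EXX = 430 MPa.
L_w = 2 × 170 = 340 mm; section modulus (unit throat) S = 2 × L²/6 = 9633 mm².
Direct shear f_v = P/L_w = 75.3×10³/340 = 221.5 N/mm.
Moment M = P × e = 75.3×10³ × 150 = 11295000 N·mm; bending f_b = M/S = 1172 N/mm.
f_max = √(f_v² + f_b²) = √(221.5² + 1172²) = 1193 N/mm.
φr_n = 0.75 × 0.6 × 430 × (0.707 × 10) = 1368 N/mm → adequate.

f_max ≈ 1190 N/mm; adequate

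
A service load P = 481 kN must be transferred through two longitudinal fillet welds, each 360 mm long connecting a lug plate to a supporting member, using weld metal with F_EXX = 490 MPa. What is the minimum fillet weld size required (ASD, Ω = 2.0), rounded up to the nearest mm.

Total weld length L = 720 mm.
Required throat t_e = P × Ω / (0.6 F_EXX × L) = 481 × 2.0 / (0.6 × 490 × 720 × 10⁻³) = 4.545 mm.
Required leg w = t_e / 0.707 = 6.428 mm → use 7 mm.

w = 7 mm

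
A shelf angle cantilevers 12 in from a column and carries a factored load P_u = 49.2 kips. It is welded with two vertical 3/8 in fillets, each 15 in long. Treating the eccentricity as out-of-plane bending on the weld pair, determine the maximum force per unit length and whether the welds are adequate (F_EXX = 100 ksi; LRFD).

f_max ≈ 8.04 kip/in; adequate

L_w = 2 × 15 = 30 in; section modulus (unit throat) S = 2 × L²/6 = 75 in².
Direct shear f_v = P/L_w = 49.2/30 = 1.64 kip/in.
Moment M = P × e = 49.2 × 12 = 590.4 kip·in; bending f_b = M/S = 7.872 kip/in.
f_max = √(f_v² + f_b²) = √(1.64² + 7.872²) = 8.041 kip/in.
φr_n = 0.75 × 0.6 × 100 × (0.707 × 0.375) = 11.93 kip/in → adequate.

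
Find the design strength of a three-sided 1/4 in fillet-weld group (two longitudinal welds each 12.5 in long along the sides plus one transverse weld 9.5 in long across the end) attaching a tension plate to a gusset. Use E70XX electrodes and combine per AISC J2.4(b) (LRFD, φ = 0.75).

φR_n ≈ 198 kip

E70XX → F_EXX = 70 ksi.
t_e = 0.707 × 0.25 = 0.1767 in.
R_nwl = 0.6 × 70 × 0.1767 × 25 = 185.6 kip (longitudinal, 2 welds).
R_nwt = 0.6 × 70 × 0.1767 × 9.5 = 70.52 kip (transverse, base value).
(i) R_nwl + R_nwt = 256.1 kip; (ii) 0.85 R_nwl + 1.5 R_nwt = 263.5 kip.
R_n = max = 263.5 kip [governs: (ii)]; φR_n = 197.7 kip.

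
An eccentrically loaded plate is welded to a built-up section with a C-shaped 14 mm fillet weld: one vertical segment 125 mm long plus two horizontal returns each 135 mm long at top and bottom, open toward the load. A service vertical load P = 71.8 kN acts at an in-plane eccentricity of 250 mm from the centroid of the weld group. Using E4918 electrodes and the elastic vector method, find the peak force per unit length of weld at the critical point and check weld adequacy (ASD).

E49XX → F_EXX = 490 MPa.
Total weld length L_w = 395 mm. Treat welds as unit-width lines.
Centroid: x̄ = 2×135×67.5 / 395 = 46.14 mm from the vertical weld.
Polar moment about centroid: J = I_x + I_y = [125³/12 + 2×135×62.5²] + [125×46.14² + 2(135³/12 + 135×21.36²)] = 2017000 mm³.
Direct shear f_v = P/L_w = 71.8×10³ / 395 = 181.8 N/mm (vertical).
Torsion M = P·e = 71.8×10³ × 250 = 17950000 N·mm.
Critical point at (x, y) = (88.86, 62.5) from centroid. f_tx = M·y/J = 556.3 N/mm; f_ty = M·x/J = 790.9 N/mm.
Resultant f_max = √[f_tx² + (f_v + f_ty)²] = √[556.3² + (181.8 + 790.9)²] = 1120 N/mm.
Capacity per unit length: r_n/Ω = (1/2.0) × 0.6 × 490 × (0.707 × 14) = 1455 N/mm.
1120 ≤ 1455 → adequate.

f_max ≈ 1120 N/mm; adequate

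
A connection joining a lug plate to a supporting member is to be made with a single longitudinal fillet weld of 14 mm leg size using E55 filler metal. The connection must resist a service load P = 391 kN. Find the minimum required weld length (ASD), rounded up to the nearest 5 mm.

E55XX → F_EXX = 550 MPa.
Throat t_e = 0.707 × 14 = 9.898 mm.
r_n/Ω = (0.6 × 550 × 9.898) / 2.0 = 1633 N/mm = 1.633 kN/mm.
L_req = P / (r_n/Ω) = 391 / 1.633 = 239.4 mm total.
Round up → use L = 240 mm.

L = 240 mm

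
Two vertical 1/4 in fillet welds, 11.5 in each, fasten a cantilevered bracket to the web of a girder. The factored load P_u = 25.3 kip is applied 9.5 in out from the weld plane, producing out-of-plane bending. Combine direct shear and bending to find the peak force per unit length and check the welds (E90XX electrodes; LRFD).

f_max ≈ 5.56 kip/in; adequate

E90XX → F_EXX = 90 ksi.
L_w = 2 × 11.5 = 23 in; section modulus (unit throat) S = 2 × L²/6 = 44.08 in².
Direct shear f_v = P/L_w = 25.3/23 = 1.1 kip/in.
Moment M = P × e = 25.3 × 9.5 = 240.35 kip·in; bending f_b = M/S = 5.452 kip/in.
f_max = √(f_v² + f_b²) = √(1.1² + 5.452²) = 5.562 kip/in.
φr_n = 0.75 × 0.6 × 90 × (0.707 × 0.25) = 7.158 kip/in → adequate.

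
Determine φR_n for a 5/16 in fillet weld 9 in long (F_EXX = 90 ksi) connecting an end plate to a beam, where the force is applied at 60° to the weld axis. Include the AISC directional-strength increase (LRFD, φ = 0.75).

φR_n ≈ 113 kips

t_e = 0.707 × 0.3125 = 0.2209 in; A_we = 0.2209 × 9 = 1.988 in².
Directional factor: 1.0 + 0.5 sin^1.5(60°) = 1.403.
F_nw = 0.6 × 90 × 1.403 = 75.76 ksi.
φR_n = 0.75 × 75.76 × 1.988 = 113 kips.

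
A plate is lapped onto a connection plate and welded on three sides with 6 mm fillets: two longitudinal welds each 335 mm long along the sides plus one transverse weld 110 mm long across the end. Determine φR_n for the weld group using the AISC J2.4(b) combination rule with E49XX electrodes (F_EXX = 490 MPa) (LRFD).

t_e = 0.707 × 6 = 4.242 mm.
R_nwl = 0.6 × 490 × 4.242 × 670 × 10⁻³ = 835.6 kN (longitudinal, 2 welds).
R_nwt = 0.6 × 490 × 4.242 × 110 × 10⁻³ = 137.2 kN (transverse, base value).
(i) R_nwl + R_nwt = 972.8 kN; (ii) 0.85 R_nwl + 1.5 R_nwt = 916 kN.
R_n = max = 972.8 kN [governs: (i)]; φR_n = 729.6 kN.

φR_n ≈ 730 kN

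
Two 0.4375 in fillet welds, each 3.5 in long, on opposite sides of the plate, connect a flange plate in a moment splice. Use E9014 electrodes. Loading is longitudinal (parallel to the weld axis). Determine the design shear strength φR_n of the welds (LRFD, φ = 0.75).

E90XX → F_EXX = 90 ksi.
Effective throat t_e = 0.707 × 0.4375 = 0.3093 in.
Total length L = 7 in; A_we = 0.3093 × 7 = 2.165 in².
F_nw = 0.6 F_EXX = 0.6 × 90 = 54 ksi.
φR_n = 0.75 × 54 × 2.165 = 87.69 kips.

φR_n ≈ 87.7 kips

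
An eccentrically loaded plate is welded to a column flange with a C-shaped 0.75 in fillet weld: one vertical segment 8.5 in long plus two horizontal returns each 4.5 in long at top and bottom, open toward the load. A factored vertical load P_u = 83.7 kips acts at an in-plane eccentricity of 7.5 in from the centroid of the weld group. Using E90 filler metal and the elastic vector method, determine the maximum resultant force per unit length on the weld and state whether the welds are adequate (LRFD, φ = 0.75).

f_max ≈ 16.9 kip/in; adequate

E90XX → F_EXX = 90 ksi.
Total weld length L_w = 17.5 in. Treat welds as unit-width lines.
Centroid: x̄ = 2×4.5×2.25 / 17.5 = 1.157 in from the vertical weld.
Polar moment about centroid: J = I_x + I_y = [8.5³/12 + 2×4.5×4.25²] + [8.5×1.157² + 2(4.5³/12 + 4.5×1.093²)] = 251.1 in³.
Direct shear f_v = P/L_w = 83.7 / 17.5 = 4.783 kip/in (vertical).
Torsion M = P·e = 83.7 × 7.5 = 627.75 kip·in.
Critical point at (x, y) = (3.343, 4.25) from centroid. f_tx = M·y/J = 10.63 kip/in; f_ty = M·x/J = 8.359 kip/in.
Resultant f_max = √[f_tx² + (f_v + f_ty)²] = √[10.63² + (4.783 + 8.359)²] = 16.9 kip/in.
Capacity per unit length: φr_n = 0.75 × 0.6 × 90 × (0.707 × 0.75) = 21.48 kip/in.
16.9 ≤ 21.48 → adequate.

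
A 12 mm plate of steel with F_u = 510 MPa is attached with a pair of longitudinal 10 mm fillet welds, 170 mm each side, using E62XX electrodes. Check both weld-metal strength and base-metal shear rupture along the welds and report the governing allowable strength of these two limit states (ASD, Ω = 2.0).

R_n/Ω ≈ 447 kN (weld metal governs)

E62XX → F_EXX = 620 MPa.
t_e = 0.707 × 10 = 7.07 mm; L = 340 mm.
Weld metal: R_n/Ω = (1/2.0) × 0.6 × 620 × 7.07 × 340 × 10⁻³ = 447.1 kN.
Base metal (shear rupture): R_n/Ω = (1/2.0) × 0.6 × 510 × 12 × 340 × 10⁻³ = 624.2 kN.
Governing: weld metal.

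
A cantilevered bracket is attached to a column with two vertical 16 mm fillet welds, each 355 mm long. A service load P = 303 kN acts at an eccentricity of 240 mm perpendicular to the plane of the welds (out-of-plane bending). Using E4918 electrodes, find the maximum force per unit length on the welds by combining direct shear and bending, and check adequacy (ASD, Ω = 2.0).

f_max ≈ 1780 N/mm; NOT adequate

E49XX → F_EXX = 490 MPa.
L_w = 2 × 355 = 710 mm; section modulus (unit throat) S = 2 × L²/6 = 42010 mm².
Direct shear f_v = P/L_w = 303×10³/710 = 426.8 N/mm.
Moment M = P × e = 303×10³ × 240 = 72720000 N·mm; bending f_b = M/S = 1731 N/mm.
f_max = √(f_v² + f_b²) = √(426.8² + 1731²) = 1783 N/mm.
r_n/Ω = (1/2.0) × 0.6 × 490 × (0.707 × 16) = 1663 N/mm → NOT adequate.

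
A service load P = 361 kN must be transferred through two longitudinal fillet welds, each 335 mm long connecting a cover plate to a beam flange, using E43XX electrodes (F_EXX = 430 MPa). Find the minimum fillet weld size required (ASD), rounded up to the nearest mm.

Total weld length L = 670 mm.
Required throat t_e = P × Ω / (0.6 F_EXX × L) = 361 × 2.0 / (0.6 × 430 × 670 × 10⁻³) = 4.177 mm.
Required leg w = t_e / 0.707 = 5.908 mm → use 6 mm.

w = 6 mm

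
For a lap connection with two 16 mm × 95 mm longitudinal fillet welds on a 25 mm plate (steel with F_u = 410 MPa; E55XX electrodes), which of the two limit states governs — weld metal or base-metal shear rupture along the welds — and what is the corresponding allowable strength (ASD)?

E55XX → F_EXX = 550 MPa.
t_e = 0.707 × 16 = 11.31 mm; L = 190 mm.
Weld metal: R_n/Ω = (1/2.0) × 0.6 × 550 × 11.31 × 190 × 10⁻³ = 354.6 kN.
Base metal (shear rupture): R_n/Ω = (1/2.0) × 0.6 × 410 × 25 × 190 × 10⁻³ = 584.2 kN.
Governing: weld metal.

R_n/Ω ≈ 355 kN (weld metal governs)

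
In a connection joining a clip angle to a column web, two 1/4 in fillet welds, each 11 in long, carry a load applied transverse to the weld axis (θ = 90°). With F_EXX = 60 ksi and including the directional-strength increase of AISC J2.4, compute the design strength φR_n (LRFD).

φR_n ≈ 157 kip

t_e = 0.707 × 0.25 = 0.1767 in; A_we = 0.1767 × 22 = 3.888 in².
Directional factor: 1.0 + 0.5 sin^1.5(90°) = 1.5.
F_nw = 0.6 × 60 × 1.5 = 54 ksi.
φR_n = 0.75 × 54 × 3.888 = 157.5 kip.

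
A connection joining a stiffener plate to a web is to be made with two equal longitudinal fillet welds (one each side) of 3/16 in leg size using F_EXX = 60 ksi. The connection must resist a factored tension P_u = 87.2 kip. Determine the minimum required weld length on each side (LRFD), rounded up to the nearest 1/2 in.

L = 12.5 in on each side

Throat t_e = 0.707 × 0.1875 = 0.1326 in.
φr_n = 0.75 × 0.6 × 60 × 0.1326 = 3.579 kip/in.
L_req = P_u / φr_n = 87.2 / 3.579 = 24.36 in total.
Per side: 24.36 / 2 = 12.18 in.
Round up → use L = 12.5 in on each side.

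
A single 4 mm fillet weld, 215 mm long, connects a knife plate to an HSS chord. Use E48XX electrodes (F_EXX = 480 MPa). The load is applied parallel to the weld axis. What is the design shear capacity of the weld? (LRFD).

Effective throat t_e = 0.707 × 4 = 2.828 mm.
Total length L = 215 mm; A_we = 2.828 × 215 = 608 mm².
F_nw = 0.6 F_EXX = 0.6 × 480 = 288 MPa.
φR_n = 0.75 × 288 × 608 × 10⁻³ = 131.3 kN.

φR_n ≈ 131 kN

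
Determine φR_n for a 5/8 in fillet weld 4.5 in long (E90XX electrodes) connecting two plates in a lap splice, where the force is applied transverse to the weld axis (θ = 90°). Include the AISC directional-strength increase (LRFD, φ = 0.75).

E90XX → F_EXX = 90 ksi.
t_e = 0.707 × 0.625 = 0.4419 in; A_we = 0.4419 × 4.5 = 1.988 in².
Directional factor: 1.0 + 0.5 sin^1.5(90°) = 1.5.
F_nw = 0.6 × 90 × 1.5 = 81 ksi.
φR_n = 0.75 × 81 × 1.988 = 120.8 kip.

φR_n ≈ 121 kip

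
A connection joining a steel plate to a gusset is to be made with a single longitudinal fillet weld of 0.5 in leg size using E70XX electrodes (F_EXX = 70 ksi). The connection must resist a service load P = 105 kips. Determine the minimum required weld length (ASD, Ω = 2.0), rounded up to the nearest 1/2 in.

Throat t_e = 0.707 × 0.5 = 0.3535 in.
r_n/Ω = (0.6 × 70 × 0.3535) / 2.0 = 7.423 kip/in.
L_req = P / (r_n/Ω) = 105 / 7.423 = 14.14 in total.
Round up → use L = 14.5 in.

L = 14.5 in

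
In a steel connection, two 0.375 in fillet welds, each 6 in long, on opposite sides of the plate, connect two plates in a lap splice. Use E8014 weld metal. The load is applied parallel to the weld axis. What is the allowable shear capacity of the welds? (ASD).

R_n/Ω ≈ 76.4 kips

E80XX → F_EXX = 80 ksi.
Effective throat t_e = 0.707 × 0.375 = 0.2651 in.
Total length L = 12 in; A_we = 0.2651 × 12 = 3.181 in².
F_nw = 0.6 F_EXX = 0.6 × 80 = 48 ksi.
R_n = 48 × 3.181 = 152.7 kips; R_n/Ω = 152.7/2.0 = 76.36 kips.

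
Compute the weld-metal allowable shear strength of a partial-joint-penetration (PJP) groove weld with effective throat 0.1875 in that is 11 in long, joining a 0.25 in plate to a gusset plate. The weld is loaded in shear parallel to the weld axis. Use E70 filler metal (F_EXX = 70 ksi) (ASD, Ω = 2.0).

R_n/Ω ≈ 43.3 kip

Effective throat (given) t_e = 0.1875 in.
A_we = 0.1875 × 11 = 2.062 in².
F_nw = 0.6 F_EXX = 42 ksi.
R_n/Ω = (42 × 2.062) / 2.0 = 43.31 kip.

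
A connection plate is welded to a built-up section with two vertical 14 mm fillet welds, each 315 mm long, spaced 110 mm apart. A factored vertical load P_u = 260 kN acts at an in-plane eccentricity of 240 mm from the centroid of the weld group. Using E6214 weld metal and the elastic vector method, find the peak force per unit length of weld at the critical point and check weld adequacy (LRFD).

f_max ≈ 1650 N/mm; adequate

E62XX → F_EXX = 620 MPa.
Total weld length L_w = 630 mm. Treat welds as unit-width lines.
Polar moment about centroid: J = 2[d³/12 + d(b/2)²] = 2[315³/12 + 315×55²] = 7115000 mm³.
Direct shear f_v = P/L_w = 260×10³ / 630 = 412.7 N/mm (vertical).
Torsion M = P·e = 260×10³ × 240 = 62400000 N·mm.
Critical point at (x, y) = (55, 157.5) from centroid. f_tx = M·y/J = 1381 N/mm; f_ty = M·x/J = 482.4 N/mm.
Resultant f_max = √[f_tx² + (f_v + f_ty)²] = √[1381² + (412.7 + 482.4)²] = 1646 N/mm.
Capacity per unit length: φr_n = 0.75 × 0.6 × 620 × (0.707 × 14) = 2762 N/mm.
1646 ≤ 2762 → adequate.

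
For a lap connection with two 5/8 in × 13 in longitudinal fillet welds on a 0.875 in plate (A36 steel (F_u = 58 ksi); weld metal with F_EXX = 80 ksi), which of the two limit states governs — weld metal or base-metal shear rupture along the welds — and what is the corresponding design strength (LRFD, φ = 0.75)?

t_e = 0.707 × 0.625 = 0.4419 in; L = 26 in.
Weld metal: φR_n = 0.75 × 0.6 × 80 × 0.4419 × 26 = 413.6 kips.
Base metal (shear rupture): φR_n = 0.75 × 0.6 × 58 × 0.875 × 26 = 593.8 kips.
Governing: weld metal.

φR_n ≈ 414 kips (weld metal governs)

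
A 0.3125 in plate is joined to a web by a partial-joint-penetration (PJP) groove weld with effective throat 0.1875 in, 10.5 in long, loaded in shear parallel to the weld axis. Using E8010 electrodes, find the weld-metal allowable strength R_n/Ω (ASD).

R_n/Ω ≈ 47.2 kip

E80XX → F_EXX = 80 ksi.
Effective throat (given) t_e = 0.1875 in.
A_we = 0.1875 × 10.5 = 1.969 in².
F_nw = 0.6 F_EXX = 48 ksi.
R_n/Ω = (48 × 1.969) / 2.0 = 47.25 kip.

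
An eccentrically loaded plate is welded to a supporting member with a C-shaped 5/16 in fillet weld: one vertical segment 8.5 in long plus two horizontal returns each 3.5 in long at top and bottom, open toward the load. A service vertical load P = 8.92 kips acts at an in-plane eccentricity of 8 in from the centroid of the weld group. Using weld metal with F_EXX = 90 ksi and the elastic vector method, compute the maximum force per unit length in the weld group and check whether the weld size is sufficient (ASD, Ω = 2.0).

f_max ≈ 2.19 kip/in; adequate

Total weld length L_w = 15.5 in. Treat welds as unit-width lines.
Centroid: x̄ = 2×3.5×1.75 / 15.5 = 0.7903 in from the vertical weld.
Polar moment about centroid: J = I_x + I_y = [8.5³/12 + 2×3.5×4.25²] + [8.5×0.7903² + 2(3.5³/12 + 3.5×0.9597²)] = 196.5 in³.
Direct shear f_v = P/L_w = 8.92 / 15.5 = 0.5755 kip/in (vertical).
Torsion M = P·e = 8.92 × 8 = 71.36 kip·in.
Critical point at (x, y) = (2.71, 4.25) from centroid. f_tx = M·y/J = 1.543 kip/in; f_ty = M·x/J = 0.984 kip/in.
Resultant f_max = √[f_tx² + (f_v + f_ty)²] = √[1.543² + (0.5755 + 0.984)²] = 2.194 kip/in.
Capacity per unit length: r_n/Ω = (1/2.0) × 0.6 × 90 × (0.707 × 0.3125) = 5.965 kip/in.
2.194 ≤ 5.965 → adequate.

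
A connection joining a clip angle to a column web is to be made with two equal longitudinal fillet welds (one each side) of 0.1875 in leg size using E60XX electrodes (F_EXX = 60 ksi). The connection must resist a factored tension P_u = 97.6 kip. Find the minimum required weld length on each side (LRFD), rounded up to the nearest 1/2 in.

Throat t_e = 0.707 × 0.1875 = 0.1326 in.
φr_n = 0.75 × 0.6 × 60 × 0.1326 = 3.579 kip/in.
L_req = P_u / φr_n = 97.6 / 3.579 = 27.27 in total.
Per side: 27.27 / 2 = 13.63 in.
Round up → use L = 14 in on each side.

L = 14 in on each side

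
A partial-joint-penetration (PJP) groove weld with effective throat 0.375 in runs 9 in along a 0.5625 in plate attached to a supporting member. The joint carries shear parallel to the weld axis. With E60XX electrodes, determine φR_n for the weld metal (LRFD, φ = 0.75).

E60XX → F_EXX = 60 ksi.
Effective throat (given) t_e = 0.375 in.
A_we = 0.375 × 9 = 3.375 in².
F_nw = 0.6 F_EXX = 36 ksi.
φR_n = 0.75 × 36 × 3.375 = 91.12 kip.

φR_n ≈ 91.1 kip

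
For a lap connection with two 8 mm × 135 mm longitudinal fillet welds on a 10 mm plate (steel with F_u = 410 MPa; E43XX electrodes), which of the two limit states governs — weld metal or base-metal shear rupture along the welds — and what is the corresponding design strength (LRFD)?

φR_n ≈ 295 kN (weld metal governs)

E43XX → F_EXX = 430 MPa.
t_e = 0.707 × 8 = 5.656 mm; L = 270 mm.
Weld metal: φR_n = 0.75 × 0.6 × 430 × 5.656 × 270 × 10⁻³ = 295.5 kN.
Base metal (shear rupture): φR_n = 0.75 × 0.6 × 410 × 10 × 270 × 10⁻³ = 498.2 kN.
Governing: weld metal.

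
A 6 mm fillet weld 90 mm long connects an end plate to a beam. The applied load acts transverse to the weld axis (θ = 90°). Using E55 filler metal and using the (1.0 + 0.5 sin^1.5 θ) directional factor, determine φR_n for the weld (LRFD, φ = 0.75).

φR_n ≈ 142 kN

E55XX → F_EXX = 550 MPa.
t_e = 0.707 × 6 = 4.242 mm; A_we = 4.242 × 90 = 381.8 mm².
Directional factor: 1.0 + 0.5 sin^1.5(90°) = 1.5.
F_nw = 0.6 × 550 × 1.5 = 495 MPa.
φR_n = 0.75 × 495 × 381.8 × 10⁻³ = 141.7 kN.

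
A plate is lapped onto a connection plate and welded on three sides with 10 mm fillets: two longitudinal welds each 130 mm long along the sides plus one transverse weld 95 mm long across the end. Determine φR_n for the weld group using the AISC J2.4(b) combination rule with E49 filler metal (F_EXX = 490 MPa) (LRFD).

t_e = 0.707 × 10 = 7.07 mm.
R_nwl = 0.6 × 490 × 7.07 × 260 × 10⁻³ = 540.4 kN (longitudinal, 2 welds).
R_nwt = 0.6 × 490 × 7.07 × 95 × 10⁻³ = 197.5 kN (transverse, base value).
(i) R_nwl + R_nwt = 737.9 kN; (ii) 0.85 R_nwl + 1.5 R_nwt = 755.6 kN.
R_n = max = 755.6 kN [governs: (ii)]; φR_n = 566.7 kN.

φR_n ≈ 567 kN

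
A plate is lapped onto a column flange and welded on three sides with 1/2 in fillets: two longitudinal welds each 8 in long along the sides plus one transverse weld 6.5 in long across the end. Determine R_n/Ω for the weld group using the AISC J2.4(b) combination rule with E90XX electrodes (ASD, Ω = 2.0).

E90XX → F_EXX = 90 ksi.
t_e = 0.707 × 0.5 = 0.3535 in.
R_nwl = 0.6 × 90 × 0.3535 × 16 = 305.4 kips (longitudinal, 2 welds).
R_nwt = 0.6 × 90 × 0.3535 × 6.5 = 124.1 kips (transverse, base value).
(i) R_nwl + R_nwt = 429.5 kips; (ii) 0.85 R_nwl + 1.5 R_nwt = 445.7 kips.
R_n = max = 445.7 kips [governs: (ii)]; R_n/Ω = 222.9 kips.

R_n/Ω ≈ 223 kips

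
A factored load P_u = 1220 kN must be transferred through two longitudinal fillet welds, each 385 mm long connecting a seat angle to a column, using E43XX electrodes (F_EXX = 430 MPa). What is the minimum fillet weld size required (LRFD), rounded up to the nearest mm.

Total weld length L = 770 mm.
Required throat t_e = P_u / (φ × 0.6 F_EXX × L) = 1220 / (0.75 × 0.6 × 430 × 770 × 10⁻³) = 8.188 mm.
Required leg w = t_e / 0.707 = 11.58 mm → use 12 mm.

w = 12 mm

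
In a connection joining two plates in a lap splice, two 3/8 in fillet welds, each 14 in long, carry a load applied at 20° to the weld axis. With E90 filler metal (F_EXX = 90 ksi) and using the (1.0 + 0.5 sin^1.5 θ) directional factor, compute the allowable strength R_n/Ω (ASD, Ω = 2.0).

t_e = 0.707 × 0.375 = 0.2651 in; A_we = 0.2651 × 28 = 7.423 in².
Directional factor: 1.0 + 0.5 sin^1.5(20°) = 1.1.
F_nw = 0.6 × 90 × 1.1 = 59.4 ksi.
R_n/Ω = (59.4 × 7.423) / 2.0 = 220.5 kip.

R_n/Ω ≈ 220 kip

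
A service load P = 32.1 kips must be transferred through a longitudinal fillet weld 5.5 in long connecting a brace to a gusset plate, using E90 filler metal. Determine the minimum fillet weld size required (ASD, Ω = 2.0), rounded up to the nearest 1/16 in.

w = 5/16 in

E90XX → F_EXX = 90 ksi.
Total weld length L = 5.5 in.
Required throat t_e = P × Ω / (0.6 F_EXX × L) = 32.1 × 2.0 / (0.6 × 90 × 5.5) = 0.2162 in.
Required leg w = t_e / 0.707 = 0.3057 in → use 5/16 in.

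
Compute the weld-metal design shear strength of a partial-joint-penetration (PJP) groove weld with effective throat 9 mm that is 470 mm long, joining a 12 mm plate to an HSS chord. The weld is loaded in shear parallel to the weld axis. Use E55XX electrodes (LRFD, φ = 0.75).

φR_n ≈ 1050 kN

E55XX → F_EXX = 550 MPa.
Effective throat (given) t_e = 9 mm.
A_we = 9 × 470 = 4230 mm².
F_nw = 0.6 F_EXX = 330 MPa.
φR_n = 0.75 × 330 × 4230 × 10⁻³ = 1047 kN.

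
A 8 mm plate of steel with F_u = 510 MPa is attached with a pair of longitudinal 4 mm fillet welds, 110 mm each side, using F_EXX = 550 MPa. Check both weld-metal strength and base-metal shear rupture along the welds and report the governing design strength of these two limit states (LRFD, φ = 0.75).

t_e = 0.707 × 4 = 2.828 mm; L = 220 mm.
Weld metal: φR_n = 0.75 × 0.6 × 550 × 2.828 × 220 × 10⁻³ = 154 kN.
Base metal (shear rupture): φR_n = 0.75 × 0.6 × 510 × 8 × 220 × 10⁻³ = 403.9 kN.
Governing: weld metal.

φR_n ≈ 154 kN (weld metal governs)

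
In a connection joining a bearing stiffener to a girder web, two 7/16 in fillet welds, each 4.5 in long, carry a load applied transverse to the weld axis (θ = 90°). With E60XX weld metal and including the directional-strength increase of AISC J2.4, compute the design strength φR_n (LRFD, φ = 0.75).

E60XX → F_EXX = 60 ksi.
t_e = 0.707 × 0.4375 = 0.3093 in; A_we = 0.3093 × 9 = 2.784 in².
Directional factor: 1.0 + 0.5 sin^1.5(90°) = 1.5.
F_nw = 0.6 × 60 × 1.5 = 54 ksi.
φR_n = 0.75 × 54 × 2.784 = 112.7 kip.

φR_n ≈ 113 kip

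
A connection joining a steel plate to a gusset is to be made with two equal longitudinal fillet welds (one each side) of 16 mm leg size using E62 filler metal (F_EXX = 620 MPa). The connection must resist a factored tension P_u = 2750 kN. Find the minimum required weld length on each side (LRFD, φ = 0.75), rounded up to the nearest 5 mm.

Throat t_e = 0.707 × 16 = 11.31 mm.
φr_n = 0.75 × 0.6 × 620 × 11.31 × 10⁻³ = 3.156 kN/mm.
L_req = P_u / φr_n = 2750 / 3.156 = 871.3 mm total.
Per side: 871.3 / 2 = 435.7 mm.
Round up → use L = 440 mm on each side.

L = 440 mm on each side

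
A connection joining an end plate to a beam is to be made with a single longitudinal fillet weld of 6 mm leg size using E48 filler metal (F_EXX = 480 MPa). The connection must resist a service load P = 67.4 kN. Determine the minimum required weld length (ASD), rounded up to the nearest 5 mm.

L = 115 mm

Throat t_e = 0.707 × 6 = 4.242 mm.
r_n/Ω = (0.6 × 480 × 4.242) / 2.0 = 610.8 N/mm = 0.6108 kN/mm.
L_req = P / (r_n/Ω) = 67.4 / 0.6108 = 110.3 mm total.
Round up → use L = 115 mm.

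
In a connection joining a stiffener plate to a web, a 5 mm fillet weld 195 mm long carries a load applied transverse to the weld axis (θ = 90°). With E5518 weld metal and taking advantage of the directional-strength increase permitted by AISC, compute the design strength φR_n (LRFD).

E55XX → F_EXX = 550 MPa.
t_e = 0.707 × 5 = 3.535 mm; A_we = 3.535 × 195 = 689.3 mm².
Directional factor: 1.0 + 0.5 sin^1.5(90°) = 1.5.
F_nw = 0.6 × 550 × 1.5 = 495 MPa.
φR_n = 0.75 × 495 × 689.3 × 10⁻³ = 255.9 kN.

φR_n ≈ 256 kN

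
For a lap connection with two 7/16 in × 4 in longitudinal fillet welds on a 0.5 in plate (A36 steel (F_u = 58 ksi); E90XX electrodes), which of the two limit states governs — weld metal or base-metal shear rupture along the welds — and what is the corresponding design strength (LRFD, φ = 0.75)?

E90XX → F_EXX = 90 ksi.
t_e = 0.707 × 0.4375 = 0.3093 in; L = 8 in.
Weld metal: φR_n = 0.75 × 0.6 × 90 × 0.3093 × 8 = 100.2 kip.
Base metal (shear rupture): φR_n = 0.75 × 0.6 × 58 × 0.5 × 8 = 104.4 kip.
Governing: weld metal.

φR_n ≈ 100 kip (weld metal governs)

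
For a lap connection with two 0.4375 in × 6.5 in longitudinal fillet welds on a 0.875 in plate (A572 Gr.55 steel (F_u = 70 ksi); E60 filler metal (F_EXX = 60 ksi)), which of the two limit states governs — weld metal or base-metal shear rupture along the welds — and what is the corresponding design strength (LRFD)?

φR_n ≈ 109 kips (weld metal governs)

t_e = 0.707 × 0.4375 = 0.3093 in; L = 13 in.
Weld metal: φR_n = 0.75 × 0.6 × 60 × 0.3093 × 13 = 108.6 kips.
Base metal (shear rupture): φR_n = 0.75 × 0.6 × 70 × 0.875 × 13 = 358.3 kips.
Governing: weld metal.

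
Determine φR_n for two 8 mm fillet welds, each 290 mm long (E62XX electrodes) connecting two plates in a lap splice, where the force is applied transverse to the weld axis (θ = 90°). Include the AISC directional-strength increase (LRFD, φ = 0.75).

E62XX → F_EXX = 620 MPa.
t_e = 0.707 × 8 = 5.656 mm; A_we = 5.656 × 580 = 3280 mm².
Directional factor: 1.0 + 0.5 sin^1.5(90°) = 1.5.
F_nw = 0.6 × 620 × 1.5 = 558 MPa.
φR_n = 0.75 × 558 × 3280 × 10⁻³ = 1373 kN.

φR_n ≈ 1370 kN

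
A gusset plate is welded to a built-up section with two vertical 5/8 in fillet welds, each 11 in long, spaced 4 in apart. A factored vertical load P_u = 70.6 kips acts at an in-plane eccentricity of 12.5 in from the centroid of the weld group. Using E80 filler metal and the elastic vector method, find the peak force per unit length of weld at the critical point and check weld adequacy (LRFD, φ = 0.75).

E80XX → F_EXX = 80 ksi.
Total weld length L_w = 22 in. Treat welds as unit-width lines.
Polar moment about centroid: J = 2[d³/12 + d(b/2)²] = 2[11³/12 + 11×2²] = 309.8 in³.
Direct shear f_v = P/L_w = 70.6 / 22 = 3.209 kip/in (vertical).
Torsion M = P·e = 70.6 × 12.5 = 882.5 kip·in.
Critical point at (x, y) = (2, 5.5) from centroid. f_tx = M·y/J = 15.67 kip/in; f_ty = M·x/J = 5.697 kip/in.
Resultant f_max = √[f_tx² + (f_v + f_ty)²] = √[15.67² + (3.209 + 5.697)²] = 18.02 kip/in.
Capacity per unit length: φr_n = 0.75 × 0.6 × 80 × (0.707 × 0.625) = 15.91 kip/in.
18.02 > 15.91 → NOT adequate.

f_max ≈ 18 kip/in; NOT adequate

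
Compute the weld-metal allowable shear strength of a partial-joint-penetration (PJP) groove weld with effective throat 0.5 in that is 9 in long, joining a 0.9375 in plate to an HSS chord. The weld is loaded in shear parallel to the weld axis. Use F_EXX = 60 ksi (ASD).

R_n/Ω ≈ 81 kip

Effective throat (given) t_e = 0.5 in.
A_we = 0.5 × 9 = 4.5 in².
F_nw = 0.6 F_EXX = 36 ksi.
R_n/Ω = (36 × 4.5) / 2.0 = 81 kip.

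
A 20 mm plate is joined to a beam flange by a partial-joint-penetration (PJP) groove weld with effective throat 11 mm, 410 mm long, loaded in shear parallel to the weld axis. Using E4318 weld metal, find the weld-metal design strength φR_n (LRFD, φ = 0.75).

E43XX → F_EXX = 430 MPa.
Effective throat (given) t_e = 11 mm.
A_we = 11 × 410 = 4510 mm².
F_nw = 0.6 F_EXX = 258 MPa.
φR_n = 0.75 × 258 × 4510 × 10⁻³ = 872.7 kN.

φR_n ≈ 873 kN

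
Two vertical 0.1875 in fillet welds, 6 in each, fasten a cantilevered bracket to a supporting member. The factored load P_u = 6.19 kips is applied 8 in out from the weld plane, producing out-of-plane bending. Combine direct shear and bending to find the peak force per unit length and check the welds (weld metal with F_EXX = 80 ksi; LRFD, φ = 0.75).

L_w = 2 × 6 = 12 in; section modulus (unit throat) S = 2 × L²/6 = 12 in².
Direct shear f_v = P/L_w = 6.19/12 = 0.5158 kip/in.
Moment M = P × e = 6.19 × 8 = 49.52 kip·in; bending f_b = M/S = 4.127 kip/in.
f_max = √(f_v² + f_b²) = √(0.5158² + 4.127²) = 4.159 kip/in.
φr_n = 0.75 × 0.6 × 80 × (0.707 × 0.1875) = 4.772 kip/in → adequate.

f_max ≈ 4.16 kip/in; adequate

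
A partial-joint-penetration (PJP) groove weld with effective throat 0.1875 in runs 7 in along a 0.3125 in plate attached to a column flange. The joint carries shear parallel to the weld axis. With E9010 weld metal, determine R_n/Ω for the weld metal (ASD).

E90XX → F_EXX = 90 ksi.
Effective throat (given) t_e = 0.1875 in.
A_we = 0.1875 × 7 = 1.312 in².
F_nw = 0.6 F_EXX = 54 ksi.
R_n/Ω = (54 × 1.312) / 2.0 = 35.44 kips.

R_n/Ω ≈ 35.4 kips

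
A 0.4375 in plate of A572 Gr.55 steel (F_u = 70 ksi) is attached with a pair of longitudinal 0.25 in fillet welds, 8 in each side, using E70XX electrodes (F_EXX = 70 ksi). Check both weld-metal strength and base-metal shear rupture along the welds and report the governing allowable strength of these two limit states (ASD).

t_e = 0.707 × 0.25 = 0.1767 in; L = 16 in.
Weld metal: R_n/Ω = (1/2.0) × 0.6 × 70 × 0.1767 × 16 = 59.39 kip.
Base metal (shear rupture): R_n/Ω = (1/2.0) × 0.6 × 70 × 0.4375 × 16 = 147 kip.
Governing: weld metal.

R_n/Ω ≈ 59.4 kip (weld metal governs)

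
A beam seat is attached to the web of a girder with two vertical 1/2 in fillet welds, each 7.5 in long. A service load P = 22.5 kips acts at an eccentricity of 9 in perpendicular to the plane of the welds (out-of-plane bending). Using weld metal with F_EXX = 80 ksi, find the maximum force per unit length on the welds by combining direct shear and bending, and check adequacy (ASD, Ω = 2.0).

f_max ≈ 10.9 kip/in; NOT adequate

L_w = 2 × 7.5 = 15 in; section modulus (unit throat) S = 2 × L²/6 = 18.75 in².
Direct shear f_v = P/L_w = 22.5/15 = 1.5 kip/in.
Moment M = P × e = 22.5 × 9 = 202.5 kip·in; bending f_b = M/S = 10.8 kip/in.
f_max = √(f_v² + f_b²) = √(1.5² + 10.8²) = 10.9 kip/in.
r_n/Ω = (1/2.0) × 0.6 × 80 × (0.707 × 0.5) = 8.484 kip/in → NOT adequate.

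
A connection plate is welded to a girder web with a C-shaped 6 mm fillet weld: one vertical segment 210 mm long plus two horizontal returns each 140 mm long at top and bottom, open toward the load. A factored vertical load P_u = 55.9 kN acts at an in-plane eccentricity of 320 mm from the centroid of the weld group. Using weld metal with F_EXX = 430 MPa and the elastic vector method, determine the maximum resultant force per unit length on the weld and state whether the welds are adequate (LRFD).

f_max ≈ 613 N/mm; adequate

Total weld length L_w = 490 mm. Treat welds as unit-width lines.
Centroid: x̄ = 2×140×70 / 490 = 40 mm from the vertical weld.
Polar moment about centroid: J = I_x + I_y = [210³/12 + 2×140×105²] + [210×40² + 2(140³/12 + 140×30²)] = 4904000 mm³.
Direct shear f_v = P/L_w = 55.9×10³ / 490 = 114.1 N/mm (vertical).
Torsion M = P·e = 55.9×10³ × 320 = 17888000 N·mm.
Critical point at (x, y) = (100, 105) from centroid. f_tx = M·y/J = 383 N/mm; f_ty = M·x/J = 364.8 N/mm.
Resultant f_max = √[f_tx² + (f_v + f_ty)²] = √[383² + (114.1 + 364.8)²] = 613.2 N/mm.
Capacity per unit length: φr_n = 0.75 × 0.6 × 430 × (0.707 × 6) = 820.8 N/mm.
613.2 ≤ 820.8 → adequate.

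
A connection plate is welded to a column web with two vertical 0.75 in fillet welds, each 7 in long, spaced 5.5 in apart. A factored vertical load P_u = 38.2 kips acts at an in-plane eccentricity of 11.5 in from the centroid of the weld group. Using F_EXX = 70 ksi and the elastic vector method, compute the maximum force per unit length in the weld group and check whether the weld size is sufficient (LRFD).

Total weld length L_w = 14 in. Treat welds as unit-width lines.
Polar moment about centroid: J = 2[d³/12 + d(b/2)²] = 2[7³/12 + 7×2.75²] = 163 in³.
Direct shear f_v = P/L_w = 38.2 / 14 = 2.729 kip/in (vertical).
Torsion M = P·e = 38.2 × 11.5 = 439.3 kip·in.
Critical point at (x, y) = (2.75, 3.5) from centroid. f_tx = M·y/J = 9.43 kip/in; f_ty = M·x/J = 7.41 kip/in.
Resultant f_max = √[f_tx² + (f_v + f_ty)²] = √[9.43² + (2.729 + 7.41)²] = 13.85 kip/in.
Capacity per unit length: φr_n = 0.75 × 0.6 × 70 × (0.707 × 0.75) = 16.7 kip/in.
13.85 ≤ 16.7 → adequate.

f_max ≈ 13.8 kip/in; adequate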